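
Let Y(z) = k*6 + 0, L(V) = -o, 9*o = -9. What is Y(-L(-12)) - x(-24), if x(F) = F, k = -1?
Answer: 18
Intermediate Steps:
o = -1 (o = (⅑)*(-9) = -1)
L(V) = 1 (L(V) = -1*(-1) = 1)
Y(z) = -6 (Y(z) = -1*6 + 0 = -6 + 0 = -6)
Y(-L(-12)) - x(-24) = -6 - 1*(-24) = -6 + 24 = 18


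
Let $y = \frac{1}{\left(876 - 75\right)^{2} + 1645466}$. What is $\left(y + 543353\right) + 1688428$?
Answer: $\frac{5104232676328}{2287067} \approx 2.2318 \cdot 10^{6}$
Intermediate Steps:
$y = \frac{1}{2287067}$ ($y = \frac{1}{801^{2} + 1645466} = \frac{1}{641601 + 1645466} = \frac{1}{2287067} \approx 4.3724 \cdot 10^{-7}$)
$\left(y + 543353\right) + 1688428 = \left(\frac{1}{2287067} + 543353\right) + 1688428 = \frac{1242684715652}{2287067} + 1688428 = \frac{5104232676328}{2287067}$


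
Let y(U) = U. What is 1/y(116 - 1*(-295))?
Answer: 1/411 ≈ 0.0024331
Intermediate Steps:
1/y(116 - 1*(-295)) = 1/(116 - 1*(-295)) = 1/(116 + 295) = 1/411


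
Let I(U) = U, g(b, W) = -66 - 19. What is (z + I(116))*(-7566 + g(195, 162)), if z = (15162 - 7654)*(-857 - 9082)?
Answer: 570932126296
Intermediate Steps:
g(b, W) = -85
z = -74622012 (z = 7508*(-9939) = -74622012)
(z + I(116))*(-7566 + g(195, 162)) = (-74622012 + 116)*(-7566 - 85) = -74621896*(-7651) = 570932126296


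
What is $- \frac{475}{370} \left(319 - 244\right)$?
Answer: $- \frac{7125}{74} \approx -96.284$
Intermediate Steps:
$- \frac{475}{370} \left(319 - 244\right) = \left(-475\right) \frac{1}{370} \left(319 - 244\right) = \left(- \frac{95}{74}\right) 75 = - \frac{7125}{74}$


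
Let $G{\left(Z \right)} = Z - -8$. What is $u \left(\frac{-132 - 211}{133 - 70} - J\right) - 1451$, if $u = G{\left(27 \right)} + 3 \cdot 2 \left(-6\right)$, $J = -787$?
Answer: $- \frac{20093}{9} \approx -2232.6$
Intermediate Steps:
$G{\left(Z \right)} = 8 + Z$ ($G{\left(Z \right)} = Z + 8 = 8 + Z$)
$u = -1$ ($u = \left(8 + 27\right) + 3 \cdot 2 \left(-6\right) = 35 + 6 \left(-6\right) = 35 - 36 = -1$)
$u \left(\frac{-132 - 211}{133 - 70} - J\right) - 1451 = - (\frac{-132 - 211}{133 - 70} - -787) - 1451 = - (- \frac{343}{63} + 787) - 1451 = - (\left(-343\right) \frac{1}{63} + 787) - 1451 = - (- \frac{49}{9} + 787) - 1451 = \left(-1\right) \frac{7034}{9} - 1451 = - \frac{7034}{9} - 1451 = - \frac{20093}{9}$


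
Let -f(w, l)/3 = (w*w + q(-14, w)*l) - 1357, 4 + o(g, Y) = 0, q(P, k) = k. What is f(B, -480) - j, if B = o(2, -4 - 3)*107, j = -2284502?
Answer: 1122701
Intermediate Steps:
o(g, Y) = -4 (o(g, Y) = -4 + 0 = -4)
B = -428 (B = -4*107 = -428)
f(w, l) = 4071 - 3*w² - 3*l*w (f(w, l) = -3*((w*w + w*l) - 1357) = -3*((w² + l*w) - 1357) = -3*(-1357 + w² + l*w) = 4071 - 3*w² - 3*l*w)
f(B, -480) - j = (4071 - 3*(-428)² - 3*(-480)*(-428)) - 1*(-2284502) = (4071 - 3*183184 - 616320) + 2284502 = (4071 - 549552 - 616320) + 2284502 = -1161801 + 2284502 = 1122701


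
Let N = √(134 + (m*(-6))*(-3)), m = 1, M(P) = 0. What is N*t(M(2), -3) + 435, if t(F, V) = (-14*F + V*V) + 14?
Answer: 435 + 46*√38 ≈ 718.56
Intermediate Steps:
t(F, V) = 14 + V² - 14*F (t(F, V) = (-14*F + V²) + 14 = (V² - 14*F) + 14 = 14 + V² - 14*F)
N = 2*√38 (N = √(134 + (1*(-6))*(-3)) = √(134 - 6*(-3)) = √(134 + 18) = √152 = 2*√38 ≈ 12.329)
N*t(M(2), -3) + 435 = (2*√38)*(14 + (-3)² - 14*0) + 435 = (2*√38)*(14 + 9 + 0) + 435 = (2*√38)*23 + 435 = 46*√38 + 435 = 435 + 46*√38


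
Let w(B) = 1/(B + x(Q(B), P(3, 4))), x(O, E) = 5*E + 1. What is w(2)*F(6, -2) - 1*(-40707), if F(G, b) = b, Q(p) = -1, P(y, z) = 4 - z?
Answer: 122119/3 ≈ 40706.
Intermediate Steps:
x(O, E) = 1 + 5*E
w(B) = 1/(1 + B) (w(B) = 1/(B + (1 + 5*(4 - 1*4))) = 1/(B + (1 + 5*(4 - 4))) = 1/(B + (1 + 5*0)) = 1/(B + (1 + 0)) = 1/(B + 1) = 1/(1 + B))
w(2)*F(6, -2) - 1*(-40707) = -2/(1 + 2) - 1*(-40707) = -2/3 + 40707 = 122119/3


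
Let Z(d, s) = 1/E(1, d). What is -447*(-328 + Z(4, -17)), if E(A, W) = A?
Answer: 146169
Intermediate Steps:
Z(d, s) = 1 (Z(d, s) = 1/1 = 1)
-447*(-328 + Z(4, -17)) = -447*(-328 + 1) = -447*(-327) = 146169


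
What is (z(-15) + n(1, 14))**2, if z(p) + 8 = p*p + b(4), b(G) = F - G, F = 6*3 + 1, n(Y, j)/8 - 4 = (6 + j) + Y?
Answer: 186624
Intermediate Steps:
n(Y, j) = 80 + 8*Y + 8*j (n(Y, j) = 32 + 8*((6 + j) + Y) = 32 + 8*(6 + Y + j) = 32 + (48 + 8*Y + 8*j) = 80 + 8*Y + 8*j)
F = 19 (F = 18 + 1 = 19)
b(G) = 19 - G
z(p) = 7 + p**2 (z(p) = -8 + (p*p + (19 - 1*4)) = -8 + (p**2 + (19 - 4)) = -8 + (p**2 + 15) = -8 + (15 + p**2) = 7 + p**2)
(z(-15) + n(1, 14))**2 = ((7 + (-15)**2) + (80 + 8*1 + 8*14))**2 = ((7 + 225) + (80 + 8 + 112))**2 = (232 + 200)**2 = 432**2 = 186624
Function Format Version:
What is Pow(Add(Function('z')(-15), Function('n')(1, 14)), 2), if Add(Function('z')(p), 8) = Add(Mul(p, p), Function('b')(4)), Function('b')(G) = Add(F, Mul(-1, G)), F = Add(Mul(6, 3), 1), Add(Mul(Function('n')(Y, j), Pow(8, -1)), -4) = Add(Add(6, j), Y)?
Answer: 186624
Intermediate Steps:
Function('n')(Y, j) = Add(80, Mul(8, Y), Mul(8, j)) (Function('n')(Y, j) = Add(32, Mul(8, Add(Add(6, j), Y))) = Add(32, Mul(8, Add(6, Y, j))) = Add(32, Add(48, Mul(8, Y), Mul(8, j))) = Add(80, Mul(8, Y), Mul(8, j)))
F = 19 (F = Add(18, 1) = 19)
Function('b')(G) = Add(19, Mul(-1, G))
Function('z')(p) = Add(7, Pow(p, 2)) (Function('z')(p) = Add(-8, Add(Mul(p, p), Add(19, Mul(-1, 4)))) = Add(-8, Add(Pow(p, 2), Add(19, -4))) = Add(-8, Add(Pow(p, 2), 15)) = Add(-8, Add(15, Pow(p, 2))) = Add(7, Pow(p, 2)))
Pow(Add(Function('z')(-15), Function('n')(1, 14)), 2) = Pow(Add(Add(7, Pow(-15, 2)), Add(80, Mul(8, 1), Mul(8, 14))), 2) = Pow(Add(Add(7, 225), Add(80, 8, 112)), 2) = Pow(Add(232, 200), 2) = Pow(432, 2) = 186624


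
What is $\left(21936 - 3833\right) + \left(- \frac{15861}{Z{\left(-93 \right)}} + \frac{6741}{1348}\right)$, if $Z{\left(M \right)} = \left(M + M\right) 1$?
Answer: $\frac{760260573}{41788} \approx 18193.0$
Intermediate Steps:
$Z{\left(M \right)} = 2 M$ ($Z{\left(M \right)} = 2 M 1 = 2 M$)
$\left(21936 - 3833\right) + \left(- \frac{15861}{Z{\left(-93 \right)}} + \frac{6741}{1348}\right) = \left(21936 - 3833\right) + \left(- \frac{15861}{2 \left(-93\right)} + \frac{6741}{1348}\right) = 18103 + \left(- \frac{15861}{-186} + 6741 \cdot \frac{1}{1348}\right) = 18103 + \left(\left(-15861\right) \left(- \frac{1}{186}\right) + \frac{6741}{1348}\right) = 18103 + \left(\frac{5287}{62} + \frac{6741}{1348}\right) = 18103 + \frac{3772409}{41788} = \frac{760260573}{41788}$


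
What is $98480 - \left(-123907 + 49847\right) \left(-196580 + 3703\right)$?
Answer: $-14284372140$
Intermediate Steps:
$98480 - \left(-123907 + 49847\right) \left(-196580 + 3703\right) = 98480 - \left(-74060\right) \left(-192877\right) = 98480 - 14284470620 = -14284372140$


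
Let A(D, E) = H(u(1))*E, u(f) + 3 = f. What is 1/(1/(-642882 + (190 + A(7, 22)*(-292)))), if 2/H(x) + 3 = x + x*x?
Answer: -629844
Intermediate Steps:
u(f) = -3 + f
H(x) = 2/(-3 + x + x**2) (H(x) = 2/(-3 + (x + x*x)) = 2/(-3 + (x + x**2)) = 2/(-3 + x + x**2))
A(D, E) = -2*E (A(D, E) = (2/(-3 + (-3 + 1) + (-3 + 1)**2))*E = (2/(-3 - 2 + (-2)**2))*E = (2/(-3 - 2 + 4))*E = (2/(-1))*E = (2*(-1))*E = -2*E)
1/(1/(-642882 + (190 + A(7, 22)*(-292)))) = 1/(1/(-642882 + (190 - 2*22*(-292)))) = 1/(1/(-642882 + (190 - 44*(-292)))) = 1/(1/(-642882 + (190 + 12848))) = 1/(1/(-642882 + 13038)) = 1/(1/(-629844)) = 1/(-1/629844) = -629844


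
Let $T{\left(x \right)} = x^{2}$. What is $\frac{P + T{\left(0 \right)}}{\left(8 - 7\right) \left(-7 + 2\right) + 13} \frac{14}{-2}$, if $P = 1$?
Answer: $- \frac{7}{8} \approx -0.875$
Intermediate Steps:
$\frac{P + T{\left(0 \right)}}{\left(8 - 7\right) \left(-7 + 2\right) + 13} \frac{14}{-2} = \frac{1 + 0^{2}}{\left(8 - 7\right) \left(-7 + 2\right) + 13} \frac{14}{-2} = \frac{1 + 0}{1 \left(-5\right) + 13} \cdot 14 \left(- \frac{1}{2}\right) = 1 \frac{1}{-5 + 13} \left(-7\right) = 1 \cdot \frac{1}{8} \left(-7\right) = \frac{1}{8} \left(-7\right) = - \frac{7}{8}$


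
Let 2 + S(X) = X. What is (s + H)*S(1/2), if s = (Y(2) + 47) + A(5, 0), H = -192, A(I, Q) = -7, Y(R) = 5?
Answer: 441/2 ≈ 220.50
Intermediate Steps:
S(X) = -2 + X
s = 45 (s = (5 + 47) - 7 = 52 - 7 = 45)
(s + H)*S(1/2) = (45 - 192)*(-2 + 1/2) = -147*(-2 + ½) = -147*(-3/2) = 441/2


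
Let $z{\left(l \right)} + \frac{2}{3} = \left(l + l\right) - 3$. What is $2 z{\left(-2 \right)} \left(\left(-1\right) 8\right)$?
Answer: $\frac{368}{3} \approx 122.67$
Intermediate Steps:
$z{\left(l \right)} = - \frac{11}{3} + 2 l$ ($z{\left(l \right)} = - \frac{2}{3} + \left(\left(l + l\right) - 3\right) = - \frac{2}{3} + \left(2 l - 3\right) = - \frac{2}{3} + \left(-3 + 2 l\right) = - \frac{11}{3} + 2 l$)
$2 z{\left(-2 \right)} \left(\left(-1\right) 8\right) = 2 \left(- \frac{11}{3} + 2 \left(-2\right)\right) \left(\left(-1\right) 8\right) = 2 \left(- \frac{11}{3} - 4\right) \left(-8\right) = 2 \left(- \frac{23}{3}\right) \left(-8\right) = \left(- \frac{46}{3}\right) \left(-8\right) = \frac{368}{3}$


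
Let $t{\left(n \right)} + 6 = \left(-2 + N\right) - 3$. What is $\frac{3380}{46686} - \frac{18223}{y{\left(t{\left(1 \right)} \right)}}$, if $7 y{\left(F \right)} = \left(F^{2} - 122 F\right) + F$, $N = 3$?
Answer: $- \frac{330656927}{2676664} \approx -123.53$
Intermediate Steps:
$t{\left(n \right)} = -8$ ($t{\left(n \right)} = -6 + \left(\left(-2 + 3\right) - 3\right) = -6 + \left(1 - 3\right) = -6 - 2 = -8$)
$y{\left(F \right)} = - \frac{121 F}{7} + \frac{F^{2}}{7}$ ($y{\left(F \right)} = \frac{\left(F^{2} - 122 F\right) + F}{7} = \frac{F^{2} - 121 F}{7} = - \frac{121 F}{7} + \frac{F^{2}}{7}$)
$\frac{3380}{46686} - \frac{18223}{y{\left(t{\left(1 \right)} \right)}} = \frac{3380}{46686} - \frac{18223}{\frac{1}{7} \left(-8\right) \left(-121 - 8\right)} = 3380 \cdot \frac{1}{46686} - \frac{18223}{\frac{1}{7} \left(-8\right) \left(-129\right)} = \frac{1690}{23343} - \frac{18223}{\frac{1032}{7}} = \frac{1690}{23343} - \frac{127561}{1032} = - \frac{330656927}{2676664}$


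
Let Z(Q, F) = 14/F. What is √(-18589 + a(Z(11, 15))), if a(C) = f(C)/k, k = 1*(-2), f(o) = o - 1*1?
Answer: 7*I*√341430/30 ≈ 136.34*I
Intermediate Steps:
f(o) = -1 + o (f(o) = o - 1 = -1 + o)
k = -2
a(C) = ½ - C/2 (a(C) = (-1 + C)/(-2) = (-1 + C)*(-½) = ½ - C/2)
√(-18589 + a(Z(11, 15))) = √(-18589 + (½ - 7/15)) = √(-18589 + 1/30) = √(-557669/30) = 7*I*√341430/30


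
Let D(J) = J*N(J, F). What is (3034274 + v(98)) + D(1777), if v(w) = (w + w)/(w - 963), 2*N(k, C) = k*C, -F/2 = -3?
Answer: 10818953569/865 ≈ 1.2507e+7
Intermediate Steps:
F = 6 (F = -2*(-3) = 6)
N(k, C) = C*k/2 (N(k, C) = (k*C)/2 = (C*k)/2 = C*k/2)
v(w) = 2*w/(-963 + w) (v(w) = (2*w)/(-963 + w) = 2*w/(-963 + w))
D(J) = 3*J² (D(J) = J*((½)*6*J) = J*(3*J) = 3*J²)
(3034274 + v(98)) + D(1777) = (3034274 + 2*98/(-963 + 98)) + 3*1777² = (3034274 + 2*98/(-865)) + 3*3157729 = (3034274 + 2*98*(-1/865)) + 9473187 = (3034274 - 196/865) + 9473187 = 2624646814/865 + 9473187 = 10818953569/865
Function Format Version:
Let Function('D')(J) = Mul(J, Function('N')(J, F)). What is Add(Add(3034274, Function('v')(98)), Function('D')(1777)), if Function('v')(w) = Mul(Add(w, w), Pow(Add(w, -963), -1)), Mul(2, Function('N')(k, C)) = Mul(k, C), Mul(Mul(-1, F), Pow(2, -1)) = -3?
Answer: Rational(10818953569, 865) ≈ 1.2507e+7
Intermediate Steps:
F = 6 (F = Mul(-2, -3) = 6)
Function('N')(k, C) = Mul(Rational(1, 2), C, k) (Function('N')(k, C) = Mul(Rational(1, 2), Mul(k, C)) = Mul(Rational(1, 2), Mul(C, k)) = Mul(Rational(1, 2), C, k))
Function('v')(w) = Mul(2, w, Pow(Add(-963, w), -1)) (Function('v')(w) = Mul(Mul(2, w), Pow(Add(-963, w), -1)) = Mul(2, w, Pow(Add(-963, w), -1)))
Function('D')(J) = Mul(3, Pow(J, 2)) (Function('D')(J) = Mul(J, Mul(Rational(1, 2), 6, J)) = Mul(J, Mul(3, J)) = Mul(3, Pow(J, 2)))
Add(Add(3034274, Function('v')(98)), Function('D')(1777)) = Add(Add(3034274, Mul(2, 98, Pow(Add(-963, 98), -1))), Mul(3, Pow(1777, 2))) = Add(Add(3034274, Mul(2, 98, Pow(-865, -1))), Mul(3, 3157729)) = Add(Add(3034274, Mul(2, 98, Rational(-1, 865))), 9473187) = Add(Add(3034274, Rational(-196, 865)), 9473187) = Add(Rational(2624646814, 865), 9473187) = Rational(10818953569, 865)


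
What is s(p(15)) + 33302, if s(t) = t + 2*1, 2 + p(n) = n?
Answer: 33317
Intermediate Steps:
p(n) = -2 + n
s(t) = 2 + t (s(t) = t + 2 = 2 + t)
s(p(15)) + 33302 = (2 + (-2 + 15)) + 33302 = (2 + 13) + 33302 = 15 + 33302 = 33317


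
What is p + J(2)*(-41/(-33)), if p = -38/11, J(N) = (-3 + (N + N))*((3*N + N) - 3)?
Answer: 91/33 ≈ 2.7576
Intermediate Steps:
J(N) = (-3 + 2*N)*(-3 + 4*N) (J(N) = (-3 + 2*N)*(4*N - 3) = (-3 + 2*N)*(-3 + 4*N))
p = -38/11 (p = -38*1/11 = -38/11 ≈ -3.4545)
p + J(2)*(-41/(-33)) = -38/11 + (9 - 18*2 + 8*2²)*(-41/(-33)) = -38/11 + (9 - 36 + 8*4)*(-41*(-1/33)) = -38/11 + (9 - 36 + 32)*(41/33) = -38/11 + 5*(41/33) = -38/11 + 205/33 = 91/33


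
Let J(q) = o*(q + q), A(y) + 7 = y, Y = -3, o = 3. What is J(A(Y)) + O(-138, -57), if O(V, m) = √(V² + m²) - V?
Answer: 78 + 3*√2477 ≈ 227.31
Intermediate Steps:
A(y) = -7 + y
J(q) = 6*q (J(q) = 3*(q + q) = 3*(2*q) = 6*q)
J(A(Y)) + O(-138, -57) = 6*(-7 - 3) + (√((-138)² + (-57)²) - 1*(-138)) = 6*(-10) + (√(19044 + 3249) + 138) = -60 + (√22293 + 138) = -60 + (3*√2477 + 138) = -60 + (138 + 3*√2477) = 78 + 3*√2477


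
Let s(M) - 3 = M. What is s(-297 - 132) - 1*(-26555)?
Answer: 26129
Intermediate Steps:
s(M) = 3 + M
s(-297 - 132) - 1*(-26555) = (3 + (-297 - 132)) - 1*(-26555) = (3 - 429) + 26555 = -426 + 26555 = 26129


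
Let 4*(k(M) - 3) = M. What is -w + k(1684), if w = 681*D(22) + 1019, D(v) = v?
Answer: -15577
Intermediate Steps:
k(M) = 3 + M/4
w = 16001 (w = 681*22 + 1019 = 14982 + 1019 = 16001)
-w + k(1684) = -1*16001 + (3 + (¼)*1684) = -16001 + (3 + 421) = -16001 + 424 = -15577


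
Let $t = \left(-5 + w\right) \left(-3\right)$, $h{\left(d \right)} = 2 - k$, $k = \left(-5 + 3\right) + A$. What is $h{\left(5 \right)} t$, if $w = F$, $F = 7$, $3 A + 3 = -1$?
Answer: $-32$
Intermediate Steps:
$A = - \frac{4}{3}$ ($A = -1 + \frac{1}{3} \left(-1\right) = -1 - \frac{1}{3} = - \frac{4}{3} \approx -1.3333$)
$k = - \frac{10}{3}$ ($k = \left(-5 + 3\right) - \frac{4}{3} = -2 - \frac{4}{3} = - \frac{10}{3} \approx -3.3333$)
$w = 7$
$h{\left(d \right)} = \frac{16}{3}$ ($h{\left(d \right)} = 2 - - \frac{10}{3} = 2 + \frac{10}{3} = \frac{16}{3}$)
$t = -6$ ($t = \left(-5 + 7\right) \left(-3\right) = 2 \left(-3\right) = -6$)
$h{\left(5 \right)} t = \frac{16}{3} \left(-6\right) = -32$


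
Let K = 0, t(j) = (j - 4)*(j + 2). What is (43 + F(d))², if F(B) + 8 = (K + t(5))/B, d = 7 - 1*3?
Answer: 21609/16 ≈ 1350.6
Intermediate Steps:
t(j) = (-4 + j)*(2 + j)
d = 4 (d = 7 - 3 = 4)
F(B) = -8 + 7/B (F(B) = -8 + (0 + (-8 + 5² - 2*5))/B = -8 + (0 + (-8 + 25 - 10))/B = -8 + (0 + 7)/B = -8 + 7/B)
(43 + F(d))² = (43 + (-8 + 7/4))² = (43 - 25/4)² = (147/4)² = 21609/16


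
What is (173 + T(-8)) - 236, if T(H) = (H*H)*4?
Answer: 193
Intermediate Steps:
T(H) = 4*H² (T(H) = H²*4 = 4*H²)
(173 + T(-8)) - 236 = (173 + 4*(-8)²) - 236 = (173 + 4*64) - 236 = (173 + 256) - 236 = 429 - 236 = 193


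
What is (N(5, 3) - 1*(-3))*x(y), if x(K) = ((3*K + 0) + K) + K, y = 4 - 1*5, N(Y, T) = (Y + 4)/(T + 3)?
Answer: -45/2 ≈ -22.500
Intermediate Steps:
N(Y, T) = (4 + Y)/(3 + T)
y = -1 (y = 4 - 5 = -1)
x(K) = 5*K (x(K) = (3*K + K) + K = 4*K + K = 5*K)
(N(5, 3) - 1*(-3))*x(y) = ((4 + 5)/(3 + 3) - 1*(-3))*(5*(-1)) = (9/6 + 3)*(-5) = ((1/6)*9 + 3)*(-5) = (3/2 + 3)*(-5) = (9/2)*(-5) = -45/2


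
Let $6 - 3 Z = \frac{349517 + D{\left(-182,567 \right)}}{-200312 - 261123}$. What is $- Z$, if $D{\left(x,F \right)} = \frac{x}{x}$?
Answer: $- \frac{79952}{35495} \approx -2.2525$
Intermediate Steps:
$D{\left(x,F \right)} = 1$
$Z = \frac{79952}{35495}$ ($Z = 2 - \frac{\left(349517 + 1\right) \frac{1}{-200312 - 261123}}{3} = 2 - \frac{349518 \frac{1}{-461435}}{3} = 2 - \frac{349518 \left(- \frac{1}{461435}\right)}{3} = 2 - - \frac{8962}{35495} = 2 + \frac{8962}{35495} = \frac{79952}{35495} \approx 2.2525$)
$- Z = \left(-1\right) \frac{79952}{35495} = - \frac{79952}{35495}$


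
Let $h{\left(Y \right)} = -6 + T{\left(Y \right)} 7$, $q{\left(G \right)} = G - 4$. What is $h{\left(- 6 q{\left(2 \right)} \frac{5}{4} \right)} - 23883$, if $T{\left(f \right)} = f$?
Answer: $-23784$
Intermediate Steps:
$q{\left(G \right)} = -4 + G$ ($q{\left(G \right)} = G - 4 = -4 + G$)
$h{\left(Y \right)} = -6 + 7 Y$ ($h{\left(Y \right)} = -6 + Y 7 = -6 + 7 Y$)
$h{\left(- 6 q{\left(2 \right)} \frac{5}{4} \right)} - 23883 = \left(-6 + 7 - 6 \left(-4 + 2\right) \frac{5}{4}\right) - 23883 = \left(-6 + 7 \left(-6\right) \left(-2\right) 5 \cdot \frac{1}{4}\right) - 23883 = \left(-6 + 7 \cdot 12 \cdot \frac{5}{4}\right) - 23883 = \left(-6 + 7 \cdot 15\right) - 23883 = \left(-6 + 105\right) - 23883 = 99 - 23883 = -23784$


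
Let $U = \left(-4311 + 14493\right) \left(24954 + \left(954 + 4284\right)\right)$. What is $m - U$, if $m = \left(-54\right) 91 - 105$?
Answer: $-307419963$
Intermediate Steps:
$m = -5019$ ($m = -4914 - 105 = -5019$)
$U = 307414944$ ($U = 10182 \left(24954 + 5238\right) = 10182 \cdot 30192 = 307414944$)
$m - U = -5019 - 307414944 = -307419963$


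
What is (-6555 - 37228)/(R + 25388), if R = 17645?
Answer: -43783/43033 ≈ -1.0174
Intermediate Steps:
(-6555 - 37228)/(R + 25388) = (-6555 - 37228)/(17645 + 25388) = -43783/43033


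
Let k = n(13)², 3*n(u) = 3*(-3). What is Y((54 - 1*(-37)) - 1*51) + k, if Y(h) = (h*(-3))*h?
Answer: -4791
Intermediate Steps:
n(u) = -3 (n(u) = (3*(-3))/3 = (⅓)*(-9) = -3)
Y(h) = -3*h² (Y(h) = (-3*h)*h = -3*h²)
k = 9 (k = (-3)² = 9)
Y((54 - 1*(-37)) - 1*51) + k = -3*((54 - 1*(-37)) - 1*51)² + 9 = -3*((54 + 37) - 51)² + 9 = -3*(91 - 51)² + 9 = -3*40² + 9 = -3*1600 + 9 = -4800 + 9 = -4791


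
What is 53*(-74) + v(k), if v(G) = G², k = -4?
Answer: -3906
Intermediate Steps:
53*(-74) + v(k) = 53*(-74) + (-4)² = -3922 + 16 = -3906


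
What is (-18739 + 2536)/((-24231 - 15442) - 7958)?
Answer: 5401/15877 ≈ 0.34018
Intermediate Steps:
(-18739 + 2536)/((-24231 - 15442) - 7958) = -16203/(-39673 - 7958) = -16203/(-47631) = -16203*(-1/47631) = 5401/15877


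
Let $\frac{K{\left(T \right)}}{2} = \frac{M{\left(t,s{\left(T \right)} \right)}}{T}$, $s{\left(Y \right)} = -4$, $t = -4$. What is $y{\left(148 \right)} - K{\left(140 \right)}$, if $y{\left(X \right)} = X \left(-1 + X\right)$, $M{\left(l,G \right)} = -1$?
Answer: $\frac{1522921}{70} \approx 21756.0$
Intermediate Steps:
$K{\left(T \right)} = - \frac{2}{T}$ ($K{\left(T \right)} = 2 \left(- \frac{1}{T}\right) = - \frac{2}{T}$)
$y{\left(148 \right)} - K{\left(140 \right)} = 148 \left(-1 + 148\right) - - \frac{2}{140} = 148 \cdot 147 - \left(-2\right) \frac{1}{140} = 21756 - - \frac{1}{70} = 21756 + \frac{1}{70} = \frac{1522921}{70}$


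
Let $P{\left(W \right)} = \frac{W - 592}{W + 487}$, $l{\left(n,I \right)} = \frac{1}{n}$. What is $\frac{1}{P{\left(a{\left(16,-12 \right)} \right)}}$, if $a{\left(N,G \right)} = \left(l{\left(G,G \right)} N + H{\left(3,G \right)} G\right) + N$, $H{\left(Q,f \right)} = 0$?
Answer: $- \frac{1505}{1732} \approx -0.86894$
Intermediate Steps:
$a{\left(N,G \right)} = N + \frac{N}{G}$ ($a{\left(N,G \right)} = \left(\frac{N}{G} + 0 G\right) + N = \left(\frac{N}{G} + 0\right) + N = \frac{N}{G} + N = N + \frac{N}{G}$)
$P{\left(W \right)} = \frac{-592 + W}{487 + W}$
$\frac{1}{P{\left(a{\left(16,-12 \right)} \right)}} = \frac{1}{\frac{1}{487 + \left(16 + \frac{16}{-12}\right)} \left(-592 + \left(16 + \frac{16}{-12}\right)\right)} = \frac{1}{\frac{1}{487 + \left(16 + 16 \left(- \frac{1}{12}\right)\right)} \left(-592 + \left(16 + 16 \left(- \frac{1}{12}\right)\right)\right)} = \frac{1}{\frac{1}{487 + \left(16 - \frac{4}{3}\right)} \left(-592 + \left(16 - \frac{4}{3}\right)\right)} = \frac{1}{\frac{1}{487 + \frac{44}{3}} \left(-592 + \frac{44}{3}\right)} = \frac{1}{\frac{1}{\frac{1505}{3}} \left(- \frac{1732}{3}\right)} = \frac{1}{\frac{3}{1505} \left(- \frac{1732}{3}\right)} = \frac{1}{- \frac{1732}{1505}} = - \frac{1505}{1732}$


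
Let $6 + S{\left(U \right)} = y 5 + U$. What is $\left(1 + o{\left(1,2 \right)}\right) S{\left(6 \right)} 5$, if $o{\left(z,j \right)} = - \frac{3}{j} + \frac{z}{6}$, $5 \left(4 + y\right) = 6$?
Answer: $\frac{70}{3} \approx 23.333$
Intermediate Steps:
$y = - \frac{14}{5}$ ($y = -4 + \frac{1}{5} \cdot 6 = -4 + \frac{6}{5} = - \frac{14}{5} \approx -2.8$)
$o{\left(z,j \right)} = - \frac{3}{j} + \frac{z}{6}$ ($o{\left(z,j \right)} = - \frac{3}{j} + z \frac{1}{6} = - \frac{3}{j} + \frac{z}{6}$)
$S{\left(U \right)} = -20 + U$ ($S{\left(U \right)} = -6 + \left(\left(- \frac{14}{5}\right) 5 + U\right) = -6 + \left(-14 + U\right) = -20 + U$)
$\left(1 + o{\left(1,2 \right)}\right) S{\left(6 \right)} 5 = \left(1 + \left(- \frac{3}{2} + \frac{1}{6} \cdot 1\right)\right) \left(-20 + 6\right) 5 = \left(1 + \left(\left(-3\right) \frac{1}{2} + \frac{1}{6}\right)\right) \left(-14\right) 5 = \left(1 + \left(- \frac{3}{2} + \frac{1}{6}\right)\right) \left(-14\right) 5 = \left(1 - \frac{4}{3}\right) \left(-14\right) 5 = \left(- \frac{1}{3}\right) \left(-14\right) 5 = \frac{14}{3} \cdot 5 = \frac{70}{3}$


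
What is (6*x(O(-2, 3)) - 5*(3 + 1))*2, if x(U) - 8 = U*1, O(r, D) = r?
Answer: 32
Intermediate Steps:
x(U) = 8 + U (x(U) = 8 + U*1 = 8 + U)
(6*x(O(-2, 3)) - 5*(3 + 1))*2 = (6*(8 - 2) - 5*(3 + 1))*2 = (6*6 - 5*4)*2 = (36 - 20)*2 = 16*2 = 32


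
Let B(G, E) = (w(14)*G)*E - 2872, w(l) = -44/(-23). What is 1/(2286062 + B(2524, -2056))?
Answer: -23/175817766 ≈ -1.3082e-7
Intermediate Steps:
w(l) = 44/23 (w(l) = -44*(-1/23) = 44/23)
B(G, E) = -2872 + 44*E*G/23 (B(G, E) = (44*G/23)*E - 2872 = 44*E*G/23 - 2872 = -2872 + 44*E*G/23)
1/(2286062 + B(2524, -2056)) = 1/(2286062 + (-2872 + (44/23)*(-2056)*2524)) = 1/(2286062 + (-2872 - 228331136/23)) = 1/(2286062 - 228397192/23) = 1/(-175817766/23) = -23/175817766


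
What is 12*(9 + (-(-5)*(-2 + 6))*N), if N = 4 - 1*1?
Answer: 828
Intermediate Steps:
N = 3 (N = 4 - 1 = 3)
12*(9 + (-(-5)*(-2 + 6))*N) = 12*(9 - (-5)*(-2 + 6)*3) = 12*(9 - (-5)*4*3) = 12*(9 - 1*(-20)*3) = 12*(9 + 20*3) = 12*(9 + 60) = 12*69 = 828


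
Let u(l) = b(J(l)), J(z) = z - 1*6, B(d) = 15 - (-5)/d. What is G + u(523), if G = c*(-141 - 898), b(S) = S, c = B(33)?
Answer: -502439/33 ≈ -15225.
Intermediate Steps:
B(d) = 15 + 5/d
J(z) = -6 + z (J(z) = z - 6 = -6 + z)
c = 500/33 (c = 15 + 5/33 = 500/33 ≈ 15.152)
u(l) = -6 + l
G = -519500/33 (G = 500*(-141 - 898)/33 = (500/33)*(-1039) = -519500/33 ≈ -15742.)
G + u(523) = -519500/33 + (-6 + 523) = -519500/33 + 517 = -502439/33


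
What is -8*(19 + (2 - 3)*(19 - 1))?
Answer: -8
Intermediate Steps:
-8*(19 + (2 - 3)*(19 - 1)) = -8*(19 - 1*18) = -8*(19 - 18) = -8*1 = -8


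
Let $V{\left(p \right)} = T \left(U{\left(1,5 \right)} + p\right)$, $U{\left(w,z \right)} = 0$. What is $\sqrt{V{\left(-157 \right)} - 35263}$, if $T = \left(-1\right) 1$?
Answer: $i \sqrt{35106} \approx 187.37 i$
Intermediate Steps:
$T = -1$
$V{\left(p \right)} = - p$ ($V{\left(p \right)} = - (0 + p) = - p$)
$\sqrt{V{\left(-157 \right)} - 35263} = \sqrt{\left(-1\right) \left(-157\right) - 35263} = \sqrt{157 - 35263} = \sqrt{-35106} = i \sqrt{35106}$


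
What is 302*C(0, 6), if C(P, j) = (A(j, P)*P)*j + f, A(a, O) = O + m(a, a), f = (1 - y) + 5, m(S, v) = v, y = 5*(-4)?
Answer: 7852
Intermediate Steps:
y = -20
f = 26 (f = (1 - 1*(-20)) + 5 = (1 + 20) + 5 = 21 + 5 = 26)
A(a, O) = O + a
C(P, j) = 26 + P*j*(P + j) (C(P, j) = ((P + j)*P)*j + 26 = (P*(P + j))*j + 26 = P*j*(P + j) + 26 = 26 + P*j*(P + j))
302*C(0, 6) = 302*(26 + 0*6*(0 + 6)) = 302*(26 + 0*6*6) = 302*(26 + 0) = 302*26 = 7852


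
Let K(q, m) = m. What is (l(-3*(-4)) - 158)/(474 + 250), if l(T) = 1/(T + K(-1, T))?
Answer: -3791/17376 ≈ -0.21817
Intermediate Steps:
l(T) = 1/(2*T) (l(T) = 1/(T + T) = 1/(2*T))
(l(-3*(-4)) - 158)/(474 + 250) = (1/(2*((-3*(-4)))) - 158)/(474 + 250) = ((1/2)/12 - 158)/724 = ((1/2)*(1/12) - 158)*(1/724) = (1/24 - 158)*(1/724) = -3791/24*1/724 = -3791/17376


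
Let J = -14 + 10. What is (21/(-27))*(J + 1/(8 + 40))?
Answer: 1337/432 ≈ 3.0949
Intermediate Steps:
J = -4
(21/(-27))*(J + 1/(8 + 40)) = (21/(-27))*(-4 + 1/(8 + 40)) = (21*(-1/27))*(-4 + 1/48) = -7*(-4 + 1/48)/9 = -7/9*(-191/48) = 1337/432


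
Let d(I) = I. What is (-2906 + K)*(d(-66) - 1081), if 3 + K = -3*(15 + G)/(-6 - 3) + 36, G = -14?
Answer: 9884846/3 ≈ 3.2949e+6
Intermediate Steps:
K = 100/3 (K = -3 + (-3*(15 - 14)/(-6 - 3) + 36) = -3 + (-3/(-9) + 36) = -3 + (-3*(-1)/9 + 36) = -3 + (-3*(-⅑) + 36) = -3 + (⅓ + 36) = -3 + 109/3 = 100/3 ≈ 33.333)
(-2906 + K)*(d(-66) - 1081) = (-2906 + 100/3)*(-66 - 1081) = -8618/3*(-1147) = 9884846/3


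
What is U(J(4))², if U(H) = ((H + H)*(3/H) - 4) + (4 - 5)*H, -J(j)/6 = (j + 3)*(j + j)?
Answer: 114244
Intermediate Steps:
J(j) = -12*j*(3 + j) (J(j) = -6*(j + 3)*(j + j) = -6*(3 + j)*2*j = -12*j*(3 + j))
U(H) = 2 - H (U(H) = ((2*H)*(3/H) - 4) - H = (6 - 4) - H = 2 - H)
U(J(4))² = (2 - (-12)*4*(3 + 4))² = (2 - (-12)*4*7)² = (2 - 1*(-336))² = (2 + 336)² = 338² = 114244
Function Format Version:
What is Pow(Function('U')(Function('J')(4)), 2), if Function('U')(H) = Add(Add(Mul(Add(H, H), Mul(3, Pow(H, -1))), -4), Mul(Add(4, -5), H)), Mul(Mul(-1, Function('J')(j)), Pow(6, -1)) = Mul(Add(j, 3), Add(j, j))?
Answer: 114244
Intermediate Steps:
Function('J')(j) = Mul(-12, j, Add(3, j)) (Function('J')(j) = Mul(-6, Mul(Add(j, 3), Add(j, j))) = Mul(-6, Mul(Add(3, j), Mul(2, j))) = Mul(-6, Mul(2, j, Add(3, j))) = Mul(-12, j, Add(3, j)))
Function('U')(H) = Add(2, Mul(-1, H)) (Function('U')(H) = Add(Add(Mul(Mul(2, H), Mul(3, Pow(H, -1))), -4), Mul(-1, H)) = Add(Add(6, -4), Mul(-1, H)) = Add(2, Mul(-1, H)))
Pow(Function('U')(Function('J')(4)), 2) = Pow(Add(2, Mul(-1, Mul(-12, 4, Add(3, 4)))), 2) = Pow(Add(2, Mul(-1, Mul(-12, 4, 7))), 2) = Pow(Add(2, Mul(-1, -336)), 2) = Pow(Add(2, 336), 2) = Pow(338, 2) = 114244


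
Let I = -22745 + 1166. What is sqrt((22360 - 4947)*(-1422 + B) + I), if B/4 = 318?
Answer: I*sqrt(2633529) ≈ 1622.8*I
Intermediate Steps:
B = 1272 (B = 4*318 = 1272)
I = -21579
sqrt((22360 - 4947)*(-1422 + B) + I) = sqrt((22360 - 4947)*(-1422 + 1272) - 21579) = sqrt(17413*(-150) - 21579) = sqrt(-2611950 - 21579) = sqrt(-2633529) = I*sqrt(2633529)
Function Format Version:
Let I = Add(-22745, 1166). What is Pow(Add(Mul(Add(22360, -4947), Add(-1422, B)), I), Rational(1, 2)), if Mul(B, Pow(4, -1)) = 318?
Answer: Mul(I, Pow(2633529, Rational(1, 2))) ≈ Mul(1622.8, I)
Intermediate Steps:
B = 1272 (B = Mul(4, 318) = 1272)
I = -21579
Pow(Add(Mul(Add(22360, -4947), Add(-1422, B)), I), Rational(1, 2)) = Pow(Add(Mul(Add(22360, -4947), Add(-1422, 1272)), -21579), Rational(1, 2)) = Pow(Add(Mul(17413, -150), -21579), Rational(1, 2)) = Pow(Add(-2611950, -21579), Rational(1, 2)) = Pow(-2633529, Rational(1, 2)) = Mul(I, Pow(2633529, Rational(1, 2)))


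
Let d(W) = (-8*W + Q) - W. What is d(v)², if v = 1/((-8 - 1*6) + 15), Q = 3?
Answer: 36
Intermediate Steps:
v = 1 (v = 1/((-8 - 6) + 15) = 1/(-14 + 15) = 1/1 = 1)
d(W) = 3 - 9*W (d(W) = (-8*W + 3) - W = (3 - 8*W) - W = 3 - 9*W)
d(v)² = (3 - 9*1)² = (3 - 9)² = (-6)² = 36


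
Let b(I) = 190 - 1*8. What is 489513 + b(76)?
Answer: 489695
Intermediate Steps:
b(I) = 182 (b(I) = 190 - 8 = 182)
489513 + b(76) = 489513 + 182 = 489695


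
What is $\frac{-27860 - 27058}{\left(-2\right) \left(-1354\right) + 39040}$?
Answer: $- \frac{9153}{6958} \approx -1.3155$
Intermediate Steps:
$\frac{-27860 - 27058}{\left(-2\right) \left(-1354\right) + 39040} = - \frac{54918}{2708 + 39040} = - \frac{54918}{41748} = \left(-54918\right) \frac{1}{41748} = - \frac{9153}{6958}$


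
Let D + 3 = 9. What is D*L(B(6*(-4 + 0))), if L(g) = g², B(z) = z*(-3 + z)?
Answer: 2519424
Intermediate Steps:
D = 6 (D = -3 + 9 = 6)
D*L(B(6*(-4 + 0))) = 6*((6*(-4 + 0))*(-3 + 6*(-4 + 0)))² = 6*((6*(-4))*(-3 + 6*(-4)))² = 6*(-24*(-3 - 24))² = 6*(-24*(-27))² = 6*648² = 6*419904 = 2519424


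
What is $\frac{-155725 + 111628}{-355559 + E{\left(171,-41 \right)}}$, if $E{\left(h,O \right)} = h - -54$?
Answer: $\frac{44097}{355334} \approx 0.1241$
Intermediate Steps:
$E{\left(h,O \right)} = 54 + h$ ($E{\left(h,O \right)} = h + 54 = 54 + h$)
$\frac{-155725 + 111628}{-355559 + E{\left(171,-41 \right)}} = \frac{-155725 + 111628}{-355559 + \left(54 + 171\right)} = - \frac{44097}{-355559 + 225} = - \frac{44097}{-355334} = \left(-44097\right) \left(- \frac{1}{355334}\right) = \frac{44097}{355334}$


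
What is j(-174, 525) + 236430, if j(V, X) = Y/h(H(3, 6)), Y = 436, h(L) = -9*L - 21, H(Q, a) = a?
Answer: 17731814/75 ≈ 2.3642e+5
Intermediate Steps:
h(L) = -21 - 9*L
j(V, X) = -436/75 (j(V, X) = 436/(-21 - 9*6) = 436/(-21 - 54) = 436/(-75) = 436*(-1/75) = -436/75)
j(-174, 525) + 236430 = -436/75 + 236430 = 17731814/75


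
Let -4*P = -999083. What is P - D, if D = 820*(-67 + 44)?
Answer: 1074523/4 ≈ 2.6863e+5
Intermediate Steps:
P = 999083/4 (P = -1/4*(-999083) = 999083/4 ≈ 2.4977e+5)
D = -18860 (D = 820*(-23) = -18860)
P - D = 999083/4 - 1*(-18860) = 999083/4 + 18860 = 1074523/4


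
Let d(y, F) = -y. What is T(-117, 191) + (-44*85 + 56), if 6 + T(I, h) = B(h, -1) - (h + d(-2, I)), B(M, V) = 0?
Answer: -3883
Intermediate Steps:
T(I, h) = -8 - h (T(I, h) = -6 + (0 - (h - 1*(-2))) = -6 + (0 - (h + 2)) = -6 + (0 - (2 + h)) = -6 + (0 + (-2 - h)) = -6 + (-2 - h) = -8 - h)
T(-117, 191) + (-44*85 + 56) = (-8 - 1*191) + (-44*85 + 56) = (-8 - 191) + (-3740 + 56) = -199 - 3684 = -3883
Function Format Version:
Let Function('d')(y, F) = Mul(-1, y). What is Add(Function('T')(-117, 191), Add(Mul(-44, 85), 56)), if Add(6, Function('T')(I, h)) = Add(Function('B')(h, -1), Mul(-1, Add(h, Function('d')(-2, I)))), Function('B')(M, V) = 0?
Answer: -3883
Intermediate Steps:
Function('T')(I, h) = Add(-8, Mul(-1, h)) (Function('T')(I, h) = Add(-6, Add(0, Mul(-1, Add(h, Mul(-1, -2))))) = Add(-6, Add(0, Mul(-1, Add(h, 2)))) = Add(-6, Add(0, Mul(-1, Add(2, h)))) = Add(-6, Add(0, Add(-2, Mul(-1, h)))) = Add(-6, Add(-2, Mul(-1, h))) = Add(-8, Mul(-1, h)))
Add(Function('T')(-117, 191), Add(Mul(-44, 85), 56)) = Add(Add(-8, Mul(-1, 191)), Add(Mul(-44, 85), 56)) = Add(Add(-8, -191), Add(-3740, 56)) = Add(-199, -3684) = -3883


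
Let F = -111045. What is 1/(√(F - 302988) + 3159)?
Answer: 1053/3464438 - I*√414033/10393314 ≈ 0.00030395 - 6.191e-5*I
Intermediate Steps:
1/(√(F - 302988) + 3159) = 1/(√(-111045 - 302988) + 3159) = 1/(√(-414033) + 3159) = 1/(I*√414033 + 3159) = 1/(3159 + I*√414033)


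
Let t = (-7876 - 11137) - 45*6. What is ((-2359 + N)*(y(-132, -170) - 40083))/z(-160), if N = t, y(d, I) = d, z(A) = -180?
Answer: -9670367/2 ≈ -4.8352e+6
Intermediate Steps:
t = -19283 (t = -19013 - 270 = -19283)
N = -19283
((-2359 + N)*(y(-132, -170) - 40083))/z(-160) = ((-2359 - 19283)*(-132 - 40083))/(-180) = -21642*(-40215)*(-1/180) = 870333030*(-1/180) = -9670367/2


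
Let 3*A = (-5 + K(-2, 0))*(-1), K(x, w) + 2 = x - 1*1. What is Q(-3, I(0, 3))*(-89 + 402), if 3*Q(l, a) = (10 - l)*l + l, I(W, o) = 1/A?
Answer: -4382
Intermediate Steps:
K(x, w) = -3 + x (K(x, w) = -2 + (x - 1*1) = -2 + (x - 1) = -2 + (-1 + x) = -3 + x)
A = 10/3 (A = ((-5 + (-3 - 2))*(-1))/3 = ((-5 - 5)*(-1))/3 = (-10*(-1))/3 = (⅓)*10 = 10/3 ≈ 3.3333)
I(W, o) = 3/10 (I(W, o) = 1/(10/3) = 3/10)
Q(l, a) = l/3 + l*(10 - l)/3 (Q(l, a) = ((10 - l)*l + l)/3 = (l*(10 - l) + l)/3 = (l + l*(10 - l))/3 = l/3 + l*(10 - l)/3)
Q(-3, I(0, 3))*(-89 + 402) = ((⅓)*(-3)*(11 - 1*(-3)))*(-89 + 402) = ((⅓)*(-3)*(11 + 3))*313 = ((⅓)*(-3)*14)*313 = -14*313 = -4382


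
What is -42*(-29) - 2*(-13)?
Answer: 1244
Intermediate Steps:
-42*(-29) - 2*(-13) = 1218 + 26 = 1244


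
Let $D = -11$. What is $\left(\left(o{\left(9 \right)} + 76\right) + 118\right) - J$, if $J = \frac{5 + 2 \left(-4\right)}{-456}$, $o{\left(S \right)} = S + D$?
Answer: $\frac{29183}{152} \approx 191.99$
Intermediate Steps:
$o{\left(S \right)} = -11 + S$ ($o{\left(S \right)} = S - 11 = -11 + S$)
$J = \frac{1}{152}$ ($J = \left(5 - 8\right) \left(- \frac{1}{456}\right) = \left(-3\right) \left(- \frac{1}{456}\right) = \frac{1}{152} \approx 0.0065789$)
$\left(\left(o{\left(9 \right)} + 76\right) + 118\right) - J = \left(\left(\left(-11 + 9\right) + 76\right) + 118\right) - \frac{1}{152} = \left(\left(-2 + 76\right) + 118\right) - \frac{1}{152} = \left(74 + 118\right) - \frac{1}{152} = 192 - \frac{1}{152} = \frac{29183}{152}$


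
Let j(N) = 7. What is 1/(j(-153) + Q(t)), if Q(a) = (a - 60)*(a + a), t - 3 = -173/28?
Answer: 392/160185 ≈ 0.0024472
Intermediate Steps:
t = -89/28 (t = 3 - 173/28 = -89/28 ≈ -3.1786)
Q(a) = 2*a*(-60 + a) (Q(a) = (-60 + a)*(2*a) = 2*a*(-60 + a))
1/(j(-153) + Q(t)) = 1/(7 + 2*(-89/28)*(-60 - 89/28)) = 1/(7 + 2*(-89/28)*(-1769/28)) = 1/(7 + 157441/392) = 1/(160185/392) = 392/160185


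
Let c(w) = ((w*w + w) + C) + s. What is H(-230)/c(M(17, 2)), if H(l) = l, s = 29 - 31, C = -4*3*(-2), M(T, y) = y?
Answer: -115/14 ≈ -8.2143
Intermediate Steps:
C = 24 (C = -12*(-2) = 24)
s = -2
c(w) = 22 + w + w² (c(w) = ((w*w + w) + 24) - 2 = ((w² + w) + 24) - 2 = ((w + w²) + 24) - 2 = (24 + w + w²) - 2 = 22 + w + w²)
H(-230)/c(M(17, 2)) = -230/(22 + 2 + 2²) = -230/(22 + 2 + 4) = -230/28 = -230*1/28 = -115/14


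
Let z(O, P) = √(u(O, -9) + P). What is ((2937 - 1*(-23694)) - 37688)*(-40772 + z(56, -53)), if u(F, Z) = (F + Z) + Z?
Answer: 450816004 - 11057*I*√15 ≈ 4.5082e+8 - 42824.0*I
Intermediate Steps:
u(F, Z) = F + 2*Z
z(O, P) = √(-18 + O + P) (z(O, P) = √((O + 2*(-9)) + P) = √((O - 18) + P) = √((-18 + O) + P) = √(-18 + O + P))
((2937 - 1*(-23694)) - 37688)*(-40772 + z(56, -53)) = ((2937 - 1*(-23694)) - 37688)*(-40772 + √(-18 + 56 - 53)) = ((2937 + 23694) - 37688)*(-40772 + √(-15)) = (26631 - 37688)*(-40772 + I*√15) = -11057*(-40772 + I*√15) = 450816004 - 11057*I*√15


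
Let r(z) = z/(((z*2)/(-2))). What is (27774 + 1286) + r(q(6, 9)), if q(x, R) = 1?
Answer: 29059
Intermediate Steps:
r(z) = -1 (r(z) = z/(((2*z)*(-½))) = z/((-z)) = z*(-1/z) = -1)
(27774 + 1286) + r(q(6, 9)) = (27774 + 1286) - 1 = 29060 - 1 = 29059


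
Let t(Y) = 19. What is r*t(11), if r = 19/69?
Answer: 361/69 ≈ 5.2319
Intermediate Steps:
r = 19/69 (r = 19*(1/69) = 19/69 ≈ 0.27536)
r*t(11) = (19/69)*19 = 361/69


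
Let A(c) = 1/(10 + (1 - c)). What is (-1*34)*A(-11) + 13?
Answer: 126/11 ≈ 11.455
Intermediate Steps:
A(c) = 1/(11 - c)
(-1*34)*A(-11) + 13 = (-1*34)*(-1/(-11 - 11)) + 13 = -(-34)/(-22) + 13 = -(-34)*(-1)/22 + 13 = -34*1/22 + 13 = -17/11 + 13 = 126/11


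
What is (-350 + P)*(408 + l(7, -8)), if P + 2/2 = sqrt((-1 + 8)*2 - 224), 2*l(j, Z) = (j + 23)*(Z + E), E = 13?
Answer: -169533 + 483*I*sqrt(210) ≈ -1.6953e+5 + 6999.3*I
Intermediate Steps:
l(j, Z) = (13 + Z)*(23 + j)/2 (l(j, Z) = ((j + 23)*(Z + 13))/2 = ((23 + j)*(13 + Z))/2 = ((13 + Z)*(23 + j))/2 = (13 + Z)*(23 + j)/2)
P = -1 + I*sqrt(210) (P = -1 + sqrt((-1 + 8)*2 - 224) = -1 + sqrt(7*2 - 224) = -1 + sqrt(14 - 224) = -1 + sqrt(-210) = -1 + I*sqrt(210) ≈ -1.0 + 14.491*I)
(-350 + P)*(408 + l(7, -8)) = (-350 + (-1 + I*sqrt(210)))*(408 + (299/2 + (13/2)*7 + (23/2)*(-8) + (1/2)*(-8)*7)) = (-351 + I*sqrt(210))*(408 + (299/2 + 91/2 - 92 - 28)) = (-351 + I*sqrt(210))*(408 + 75) = (-351 + I*sqrt(210))*483 = -169533 + 483*I*sqrt(210)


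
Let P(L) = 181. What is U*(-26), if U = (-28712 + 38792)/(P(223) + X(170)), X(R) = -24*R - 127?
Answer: 43680/671 ≈ 65.097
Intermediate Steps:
X(R) = -127 - 24*R
U = -1680/671 (U = (-28712 + 38792)/(181 + (-127 - 24*170)) = 10080/(181 + (-127 - 4080)) = 10080/(181 - 4207) = 10080/(-4026) = 10080*(-1/4026) = -1680/671 ≈ -2.5037)
U*(-26) = -1680/671*(-26) = 43680/671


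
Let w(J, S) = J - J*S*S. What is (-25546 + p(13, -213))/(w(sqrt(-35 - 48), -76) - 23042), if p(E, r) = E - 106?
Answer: 590773838/3299035639 - 148065225*I*sqrt(83)/3299035639 ≈ 0.17907 - 0.40889*I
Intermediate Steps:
p(E, r) = -106 + E
w(J, S) = J - J*S**2
(-25546 + p(13, -213))/(w(sqrt(-35 - 48), -76) - 23042) = (-25546 + (-106 + 13))/(sqrt(-35 - 48)*(1 - 1*(-76)**2) - 23042) = (-25546 - 93)/(sqrt(-83)*(1 - 1*5776) - 23042) = -25639/((I*sqrt(83))*(1 - 5776) - 23042) = -25639/((I*sqrt(83))*(-5775) - 23042) = -25639/(-5775*I*sqrt(83) - 23042) = -25639/(-23042 - 5775*I*sqrt(83))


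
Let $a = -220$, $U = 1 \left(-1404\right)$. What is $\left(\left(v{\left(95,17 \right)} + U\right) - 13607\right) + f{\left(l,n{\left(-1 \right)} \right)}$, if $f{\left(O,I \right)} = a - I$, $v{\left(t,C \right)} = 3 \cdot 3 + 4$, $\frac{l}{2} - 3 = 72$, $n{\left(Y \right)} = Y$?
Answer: $-15217$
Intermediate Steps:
$l = 150$ ($l = 6 + 2 \cdot 72 = 6 + 144 = 150$)
$U = -1404$
$v{\left(t,C \right)} = 13$ ($v{\left(t,C \right)} = 9 + 4 = 13$)
$f{\left(O,I \right)} = -220 - I$
$\left(\left(v{\left(95,17 \right)} + U\right) - 13607\right) + f{\left(l,n{\left(-1 \right)} \right)} = \left(\left(13 - 1404\right) - 13607\right) - 219 = \left(-1391 - 13607\right) + \left(-220 + 1\right) = -14998 - 219 = -15217$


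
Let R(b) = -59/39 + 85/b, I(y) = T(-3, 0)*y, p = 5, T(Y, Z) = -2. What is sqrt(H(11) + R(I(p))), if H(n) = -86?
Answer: I*sqrt(584142)/78 ≈ 9.7986*I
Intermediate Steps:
I(y) = -2*y
R(b) = -59/39 + 85/b (R(b) = -59*1/39 + 85/b = -59/39 + 85/b)
sqrt(H(11) + R(I(p))) = sqrt(-86 + (-59/39 + 85/((-2*5)))) = sqrt(-86 + (-59/39 + 85/(-10))) = sqrt(-86 + (-59/39 + 85*(-1/10))) = sqrt(-86 + (-59/39 - 17/2)) = sqrt(-86 - 781/78) = sqrt(-7489/78) = I*sqrt(584142)/78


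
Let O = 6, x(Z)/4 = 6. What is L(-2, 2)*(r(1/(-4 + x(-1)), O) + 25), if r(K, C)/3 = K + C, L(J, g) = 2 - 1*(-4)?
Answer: 2589/10 ≈ 258.90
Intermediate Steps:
L(J, g) = 6 (L(J, g) = 2 + 4 = 6)
x(Z) = 24 (x(Z) = 4*6 = 24)
r(K, C) = 3*C + 3*K (r(K, C) = 3*(K + C) = 3*(C + K) = 3*C + 3*K)
L(-2, 2)*(r(1/(-4 + x(-1)), O) + 25) = 6*((3*6 + 3/(-4 + 24)) + 25) = 6*((18 + 3/20) + 25) = 6*(363/20 + 25) = 6*(863/20) = 2589/10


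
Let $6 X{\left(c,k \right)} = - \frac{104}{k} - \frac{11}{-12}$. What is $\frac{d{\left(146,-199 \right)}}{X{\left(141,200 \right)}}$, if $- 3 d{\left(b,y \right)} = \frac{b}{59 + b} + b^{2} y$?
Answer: $\frac{876893520}{41} \approx 2.1388 \cdot 10^{7}$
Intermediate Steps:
$d{\left(b,y \right)} = - \frac{b}{3 \left(59 + b\right)} - \frac{y b^{2}}{3}$ ($d{\left(b,y \right)} = - \frac{\frac{b}{59 + b} + b^{2} y}{3} = - \frac{\frac{b}{59 + b} + y b^{2}}{3} = - \frac{b}{3 \left(59 + b\right)} - \frac{y b^{2}}{3}$)
$X{\left(c,k \right)} = \frac{11}{72} - \frac{52}{3 k}$ ($X{\left(c,k \right)} = \frac{- \frac{104}{k} - \frac{11}{-12}}{6} = \frac{- \frac{104}{k} - - \frac{11}{12}}{6} = \frac{- \frac{104}{k} + \frac{11}{12}}{6} = \frac{\frac{11}{12} - \frac{104}{k}}{6} = \frac{11}{72} - \frac{52}{3 k}$)
$\frac{d{\left(146,-199 \right)}}{X{\left(141,200 \right)}} = \frac{\left(-1\right) 146 \frac{1}{177 + 3 \cdot 146} \left(1 - 199 \cdot 146^{2} + 59 \cdot 146 \left(-199\right)\right)}{\frac{1}{72} \cdot \frac{1}{200} \left(-1248 + 11 \cdot 200\right)} = \frac{\left(-1\right) 146 \frac{1}{177 + 438} \left(1 - 4241884 - 1714186\right)}{\frac{1}{72} \cdot \frac{1}{200} \left(-1248 + 2200\right)} = \frac{\left(-1\right) 146 \cdot \frac{1}{615} \left(1 - 4241884 - 1714186\right)}{\frac{1}{72} \cdot \frac{1}{200} \cdot 952} = \frac{\left(-1\right) 146 \cdot \frac{1}{615} \left(-5956069\right)}{\frac{119}{1800}} = \frac{869586074}{615} \cdot \frac{1800}{119} = \frac{876893520}{41}$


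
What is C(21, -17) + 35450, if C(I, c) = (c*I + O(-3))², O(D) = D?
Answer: 165050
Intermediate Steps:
C(I, c) = (-3 + I*c)² (C(I, c) = (c*I - 3)² = (I*c - 3)² = (-3 + I*c)²)
C(21, -17) + 35450 = (-3 + 21*(-17))² + 35450 = (-3 - 357)² + 35450 = (-360)² + 35450 = 129600 + 35450 = 165050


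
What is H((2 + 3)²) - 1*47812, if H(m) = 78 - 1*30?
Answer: -47764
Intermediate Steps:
H(m) = 48 (H(m) = 78 - 30 = 48)
H((2 + 3)²) - 1*47812 = 48 - 1*47812 = 48 - 47812 = -47764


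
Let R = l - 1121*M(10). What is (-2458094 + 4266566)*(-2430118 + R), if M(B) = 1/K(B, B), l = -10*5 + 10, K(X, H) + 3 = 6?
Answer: -4395548464280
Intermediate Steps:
K(X, H) = 3 (K(X, H) = -3 + 6 = 3)
l = -40 (l = -50 + 10 = -40)
M(B) = 1/3
R = -1241/3 (R = -40 - 1121*1/3 = -40 - 1121/3 = -1241/3 ≈ -413.67)
(-2458094 + 4266566)*(-2430118 + R) = (-2458094 + 4266566)*(-2430118 - 1241/3) = 1808472*(-7291595/3) = -4395548464280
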